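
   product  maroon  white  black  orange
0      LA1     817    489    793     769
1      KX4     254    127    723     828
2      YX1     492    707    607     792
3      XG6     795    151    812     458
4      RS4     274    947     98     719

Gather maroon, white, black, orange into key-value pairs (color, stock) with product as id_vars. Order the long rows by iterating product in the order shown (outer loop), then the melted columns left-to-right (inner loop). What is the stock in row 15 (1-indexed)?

20 rows total (5 × 4). Row 15: index ⌊(15-1)/4⌋ = 3 into product → XG6; (15-1) mod 4 = 2 into the melted columns → black.
So row 15 is (XG6, black, 812); stock = 812.

812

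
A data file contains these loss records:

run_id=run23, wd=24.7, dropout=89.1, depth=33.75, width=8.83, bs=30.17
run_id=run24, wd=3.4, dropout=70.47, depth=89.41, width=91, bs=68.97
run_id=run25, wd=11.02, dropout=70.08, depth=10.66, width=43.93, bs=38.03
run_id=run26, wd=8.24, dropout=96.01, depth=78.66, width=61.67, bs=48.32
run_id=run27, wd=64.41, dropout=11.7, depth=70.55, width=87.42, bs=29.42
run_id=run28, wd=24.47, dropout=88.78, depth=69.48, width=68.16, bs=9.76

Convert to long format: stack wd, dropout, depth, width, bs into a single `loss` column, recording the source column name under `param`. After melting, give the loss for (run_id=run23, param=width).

8.83

Unpivoting turns each (run_id, wide-column) pair into one long row.
The wide cell at row run23, column width holds 8.83, so the long row (run23, width) has loss=8.83.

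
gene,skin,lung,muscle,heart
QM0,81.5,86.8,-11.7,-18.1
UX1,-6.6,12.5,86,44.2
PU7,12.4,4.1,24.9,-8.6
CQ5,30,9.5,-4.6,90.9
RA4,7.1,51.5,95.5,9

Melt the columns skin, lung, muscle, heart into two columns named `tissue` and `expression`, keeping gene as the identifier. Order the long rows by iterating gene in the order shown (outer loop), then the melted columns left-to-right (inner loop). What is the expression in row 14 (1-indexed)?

20 rows total (5 × 4). Row 14: index ⌊(14-1)/4⌋ = 3 into gene → CQ5; (14-1) mod 4 = 1 into the melted columns → lung.
So row 14 is (CQ5, lung, 9.5); expression = 9.5.

9.5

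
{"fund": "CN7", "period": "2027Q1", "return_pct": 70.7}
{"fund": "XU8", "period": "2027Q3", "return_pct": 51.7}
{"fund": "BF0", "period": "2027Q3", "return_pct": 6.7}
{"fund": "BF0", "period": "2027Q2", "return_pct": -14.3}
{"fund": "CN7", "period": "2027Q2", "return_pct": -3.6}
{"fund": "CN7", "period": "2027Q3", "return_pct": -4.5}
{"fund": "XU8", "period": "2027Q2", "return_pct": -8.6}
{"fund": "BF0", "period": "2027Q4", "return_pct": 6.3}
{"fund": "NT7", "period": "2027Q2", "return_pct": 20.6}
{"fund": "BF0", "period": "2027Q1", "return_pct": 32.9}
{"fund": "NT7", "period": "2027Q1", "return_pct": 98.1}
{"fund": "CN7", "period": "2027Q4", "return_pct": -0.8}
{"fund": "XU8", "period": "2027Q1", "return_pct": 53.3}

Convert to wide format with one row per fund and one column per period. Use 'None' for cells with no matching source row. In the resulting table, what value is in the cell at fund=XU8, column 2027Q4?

None

No long-format row has fund=XU8 and period=2027Q4, so the cell is None.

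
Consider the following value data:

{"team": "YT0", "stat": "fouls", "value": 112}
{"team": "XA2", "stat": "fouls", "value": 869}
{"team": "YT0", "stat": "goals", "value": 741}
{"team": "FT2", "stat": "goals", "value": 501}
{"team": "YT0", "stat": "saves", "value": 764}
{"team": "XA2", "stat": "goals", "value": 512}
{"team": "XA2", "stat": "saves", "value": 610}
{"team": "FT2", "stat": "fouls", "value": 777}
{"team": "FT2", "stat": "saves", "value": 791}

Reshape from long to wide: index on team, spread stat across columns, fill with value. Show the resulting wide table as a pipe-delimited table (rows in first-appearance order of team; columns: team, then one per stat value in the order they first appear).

Columns: team plus the 3 distinct stat values (fouls, goals, saves).
For example, row YT0 column fouls takes value=112 from the long row (YT0, fouls).

| team | fouls | goals | saves |
| YT0 | 112 | 741 | 764 |
| XA2 | 869 | 512 | 610 |
| FT2 | 777 | 501 | 791 |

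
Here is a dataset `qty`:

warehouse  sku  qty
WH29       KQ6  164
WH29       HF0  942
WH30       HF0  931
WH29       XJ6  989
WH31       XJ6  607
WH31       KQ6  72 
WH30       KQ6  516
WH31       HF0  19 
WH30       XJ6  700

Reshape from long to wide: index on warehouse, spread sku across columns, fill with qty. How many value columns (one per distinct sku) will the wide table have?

3

3 distinct sku values: XJ6, KQ6, HF0.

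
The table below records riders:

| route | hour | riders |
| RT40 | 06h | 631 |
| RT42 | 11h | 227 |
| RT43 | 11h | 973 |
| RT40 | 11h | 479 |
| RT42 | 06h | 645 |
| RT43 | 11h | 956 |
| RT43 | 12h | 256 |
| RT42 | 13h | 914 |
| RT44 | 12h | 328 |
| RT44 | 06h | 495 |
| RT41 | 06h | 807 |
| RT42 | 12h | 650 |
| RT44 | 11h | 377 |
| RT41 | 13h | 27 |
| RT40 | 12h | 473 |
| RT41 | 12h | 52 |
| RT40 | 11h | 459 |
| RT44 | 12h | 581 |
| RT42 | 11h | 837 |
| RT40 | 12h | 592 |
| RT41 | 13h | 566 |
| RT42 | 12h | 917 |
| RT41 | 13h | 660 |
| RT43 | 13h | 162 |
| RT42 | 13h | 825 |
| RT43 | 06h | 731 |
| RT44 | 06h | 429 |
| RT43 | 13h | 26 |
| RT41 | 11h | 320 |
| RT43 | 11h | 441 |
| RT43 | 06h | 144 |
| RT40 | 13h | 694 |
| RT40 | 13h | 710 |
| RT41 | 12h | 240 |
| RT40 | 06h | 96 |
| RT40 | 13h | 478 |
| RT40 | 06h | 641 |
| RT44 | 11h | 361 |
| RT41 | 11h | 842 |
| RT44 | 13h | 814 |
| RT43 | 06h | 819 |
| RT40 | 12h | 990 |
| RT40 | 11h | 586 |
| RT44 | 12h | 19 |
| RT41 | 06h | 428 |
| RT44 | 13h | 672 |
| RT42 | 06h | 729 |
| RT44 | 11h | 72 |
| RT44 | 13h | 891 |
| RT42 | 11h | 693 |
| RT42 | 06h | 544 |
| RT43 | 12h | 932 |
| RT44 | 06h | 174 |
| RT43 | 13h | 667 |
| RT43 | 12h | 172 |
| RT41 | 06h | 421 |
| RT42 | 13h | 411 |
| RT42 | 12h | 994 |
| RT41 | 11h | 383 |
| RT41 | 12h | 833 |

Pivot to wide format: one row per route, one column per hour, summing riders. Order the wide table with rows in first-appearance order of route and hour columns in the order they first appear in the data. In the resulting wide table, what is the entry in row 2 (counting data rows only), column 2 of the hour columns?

With rows in first-appearance order of route, row 2 is route=RT42. hour columns in first-appearance order: 06h, 11h, 12h, 13h; column 2 is 11h.
Long rows with route=RT42, hour=11h: 227 + 837 + 693 = 1757.

1757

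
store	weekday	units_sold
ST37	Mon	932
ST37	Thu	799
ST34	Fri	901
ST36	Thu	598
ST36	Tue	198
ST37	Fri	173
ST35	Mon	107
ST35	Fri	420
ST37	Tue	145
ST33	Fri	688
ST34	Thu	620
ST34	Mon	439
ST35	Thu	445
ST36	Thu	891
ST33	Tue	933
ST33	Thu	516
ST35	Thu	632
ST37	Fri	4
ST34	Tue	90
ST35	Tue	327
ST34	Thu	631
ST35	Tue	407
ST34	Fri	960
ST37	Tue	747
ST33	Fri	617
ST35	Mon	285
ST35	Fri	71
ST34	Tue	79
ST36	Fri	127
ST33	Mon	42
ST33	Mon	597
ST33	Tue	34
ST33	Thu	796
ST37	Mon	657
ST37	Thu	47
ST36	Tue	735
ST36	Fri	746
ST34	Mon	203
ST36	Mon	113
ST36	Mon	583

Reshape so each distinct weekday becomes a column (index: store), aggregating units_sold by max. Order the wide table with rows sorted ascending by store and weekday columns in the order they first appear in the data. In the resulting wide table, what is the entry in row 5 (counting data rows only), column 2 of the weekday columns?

799

With rows sorted ascending by store, row 5 is store=ST37. weekday columns in first-appearance order: Mon, Thu, Fri, Tue; column 2 is Thu.
Long rows with store=ST37, weekday=Thu: max(799, 47) = 799.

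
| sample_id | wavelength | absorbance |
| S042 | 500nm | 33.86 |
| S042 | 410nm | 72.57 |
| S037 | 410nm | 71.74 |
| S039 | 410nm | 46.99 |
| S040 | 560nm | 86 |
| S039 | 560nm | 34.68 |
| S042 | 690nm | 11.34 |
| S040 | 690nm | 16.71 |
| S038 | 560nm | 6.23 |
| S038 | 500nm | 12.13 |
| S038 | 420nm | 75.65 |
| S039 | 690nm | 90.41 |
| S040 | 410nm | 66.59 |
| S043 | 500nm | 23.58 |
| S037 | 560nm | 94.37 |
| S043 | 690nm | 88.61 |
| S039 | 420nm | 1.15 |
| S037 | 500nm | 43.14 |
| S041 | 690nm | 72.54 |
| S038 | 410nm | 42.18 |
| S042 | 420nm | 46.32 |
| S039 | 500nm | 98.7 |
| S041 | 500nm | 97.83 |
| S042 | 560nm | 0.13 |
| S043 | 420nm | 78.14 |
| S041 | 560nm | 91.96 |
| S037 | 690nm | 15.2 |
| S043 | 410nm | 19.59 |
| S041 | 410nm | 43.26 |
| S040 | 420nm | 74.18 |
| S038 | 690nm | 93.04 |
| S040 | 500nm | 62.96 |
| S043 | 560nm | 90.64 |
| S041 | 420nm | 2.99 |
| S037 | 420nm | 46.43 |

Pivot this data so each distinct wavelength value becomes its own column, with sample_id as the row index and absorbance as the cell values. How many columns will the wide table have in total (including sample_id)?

1 column for sample_id plus 5 distinct wavelength values → 6 columns.

6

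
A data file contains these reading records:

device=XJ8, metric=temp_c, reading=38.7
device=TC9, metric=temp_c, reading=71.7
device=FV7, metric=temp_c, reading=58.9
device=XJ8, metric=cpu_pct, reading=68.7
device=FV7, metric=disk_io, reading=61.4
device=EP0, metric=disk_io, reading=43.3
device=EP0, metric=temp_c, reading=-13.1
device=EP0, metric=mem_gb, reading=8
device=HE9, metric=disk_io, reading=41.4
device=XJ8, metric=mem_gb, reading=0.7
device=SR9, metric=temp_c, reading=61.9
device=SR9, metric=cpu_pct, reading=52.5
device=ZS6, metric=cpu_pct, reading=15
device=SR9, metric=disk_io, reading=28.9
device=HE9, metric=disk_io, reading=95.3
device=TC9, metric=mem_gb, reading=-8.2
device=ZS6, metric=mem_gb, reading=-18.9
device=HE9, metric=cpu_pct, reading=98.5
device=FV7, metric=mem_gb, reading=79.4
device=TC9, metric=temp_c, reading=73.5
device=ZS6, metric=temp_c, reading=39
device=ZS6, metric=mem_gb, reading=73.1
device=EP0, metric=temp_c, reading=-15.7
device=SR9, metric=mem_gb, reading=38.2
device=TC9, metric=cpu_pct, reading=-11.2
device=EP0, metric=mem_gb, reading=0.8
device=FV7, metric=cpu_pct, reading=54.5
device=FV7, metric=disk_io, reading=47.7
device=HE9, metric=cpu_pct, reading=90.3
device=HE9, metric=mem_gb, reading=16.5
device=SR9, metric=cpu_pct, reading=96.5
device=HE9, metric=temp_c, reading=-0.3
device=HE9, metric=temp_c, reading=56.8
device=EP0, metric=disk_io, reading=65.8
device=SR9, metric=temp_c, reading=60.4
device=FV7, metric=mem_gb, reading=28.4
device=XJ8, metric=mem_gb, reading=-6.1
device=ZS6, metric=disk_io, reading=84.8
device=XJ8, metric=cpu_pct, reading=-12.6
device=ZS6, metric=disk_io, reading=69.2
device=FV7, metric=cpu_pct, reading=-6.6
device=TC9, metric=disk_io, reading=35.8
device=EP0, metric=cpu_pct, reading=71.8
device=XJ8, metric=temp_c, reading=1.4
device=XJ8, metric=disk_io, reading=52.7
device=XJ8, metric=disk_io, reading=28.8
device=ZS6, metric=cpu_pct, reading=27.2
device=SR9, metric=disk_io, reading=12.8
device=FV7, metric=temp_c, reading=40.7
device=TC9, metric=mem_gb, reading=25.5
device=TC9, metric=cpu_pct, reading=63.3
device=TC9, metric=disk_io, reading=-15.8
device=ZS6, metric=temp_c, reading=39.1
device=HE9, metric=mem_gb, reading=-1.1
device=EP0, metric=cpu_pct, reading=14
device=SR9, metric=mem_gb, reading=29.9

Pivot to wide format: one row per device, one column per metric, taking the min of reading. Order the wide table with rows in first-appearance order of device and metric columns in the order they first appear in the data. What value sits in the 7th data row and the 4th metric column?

-18.9

With rows in first-appearance order of device, row 7 is device=ZS6. metric columns in first-appearance order: temp_c, cpu_pct, disk_io, mem_gb; column 4 is mem_gb.
Long rows with device=ZS6, metric=mem_gb: min(-18.9, 73.1) = -18.9.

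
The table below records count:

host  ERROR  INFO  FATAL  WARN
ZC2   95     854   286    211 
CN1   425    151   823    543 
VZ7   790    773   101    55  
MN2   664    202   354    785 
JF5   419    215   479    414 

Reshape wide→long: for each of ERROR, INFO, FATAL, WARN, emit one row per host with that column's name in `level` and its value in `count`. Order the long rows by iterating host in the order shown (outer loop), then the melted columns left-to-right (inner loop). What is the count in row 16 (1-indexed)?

20 rows total (5 × 4). Row 16: index ⌊(16-1)/4⌋ = 3 into host → MN2; (16-1) mod 4 = 3 into the melted columns → WARN.
So row 16 is (MN2, WARN, 785); count = 785.

785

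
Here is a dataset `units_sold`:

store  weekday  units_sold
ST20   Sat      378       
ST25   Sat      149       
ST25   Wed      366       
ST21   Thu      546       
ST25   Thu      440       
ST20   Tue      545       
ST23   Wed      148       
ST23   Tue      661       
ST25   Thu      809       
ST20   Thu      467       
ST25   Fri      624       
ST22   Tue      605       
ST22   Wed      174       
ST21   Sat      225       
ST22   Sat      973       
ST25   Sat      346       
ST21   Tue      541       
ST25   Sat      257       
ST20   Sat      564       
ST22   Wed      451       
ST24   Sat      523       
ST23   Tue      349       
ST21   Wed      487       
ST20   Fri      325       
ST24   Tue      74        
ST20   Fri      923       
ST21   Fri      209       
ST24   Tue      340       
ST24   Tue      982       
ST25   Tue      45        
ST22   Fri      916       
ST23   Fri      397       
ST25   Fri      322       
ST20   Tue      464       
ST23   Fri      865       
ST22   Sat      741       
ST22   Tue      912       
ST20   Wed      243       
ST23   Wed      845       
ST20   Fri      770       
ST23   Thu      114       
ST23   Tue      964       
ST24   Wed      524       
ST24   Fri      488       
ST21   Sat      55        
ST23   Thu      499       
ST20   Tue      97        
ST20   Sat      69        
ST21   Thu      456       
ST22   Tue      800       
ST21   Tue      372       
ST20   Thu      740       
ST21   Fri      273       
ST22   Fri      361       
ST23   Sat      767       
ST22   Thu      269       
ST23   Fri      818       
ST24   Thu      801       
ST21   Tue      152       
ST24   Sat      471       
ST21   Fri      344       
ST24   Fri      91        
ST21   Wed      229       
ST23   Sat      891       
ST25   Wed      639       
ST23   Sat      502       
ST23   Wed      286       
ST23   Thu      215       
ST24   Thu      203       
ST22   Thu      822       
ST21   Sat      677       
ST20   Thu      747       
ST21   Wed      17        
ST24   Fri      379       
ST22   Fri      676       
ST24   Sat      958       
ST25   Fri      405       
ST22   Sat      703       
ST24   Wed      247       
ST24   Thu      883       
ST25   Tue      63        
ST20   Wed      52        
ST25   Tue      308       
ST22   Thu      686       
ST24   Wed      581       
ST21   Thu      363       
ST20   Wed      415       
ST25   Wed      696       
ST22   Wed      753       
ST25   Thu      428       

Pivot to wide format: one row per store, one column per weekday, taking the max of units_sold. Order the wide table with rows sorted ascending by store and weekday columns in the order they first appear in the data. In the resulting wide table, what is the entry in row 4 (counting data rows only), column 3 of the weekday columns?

499

With rows sorted ascending by store, row 4 is store=ST23. weekday columns in first-appearance order: Sat, Wed, Thu, Tue, Fri; column 3 is Thu.
Long rows with store=ST23, weekday=Thu: max(114, 499, 215) = 499.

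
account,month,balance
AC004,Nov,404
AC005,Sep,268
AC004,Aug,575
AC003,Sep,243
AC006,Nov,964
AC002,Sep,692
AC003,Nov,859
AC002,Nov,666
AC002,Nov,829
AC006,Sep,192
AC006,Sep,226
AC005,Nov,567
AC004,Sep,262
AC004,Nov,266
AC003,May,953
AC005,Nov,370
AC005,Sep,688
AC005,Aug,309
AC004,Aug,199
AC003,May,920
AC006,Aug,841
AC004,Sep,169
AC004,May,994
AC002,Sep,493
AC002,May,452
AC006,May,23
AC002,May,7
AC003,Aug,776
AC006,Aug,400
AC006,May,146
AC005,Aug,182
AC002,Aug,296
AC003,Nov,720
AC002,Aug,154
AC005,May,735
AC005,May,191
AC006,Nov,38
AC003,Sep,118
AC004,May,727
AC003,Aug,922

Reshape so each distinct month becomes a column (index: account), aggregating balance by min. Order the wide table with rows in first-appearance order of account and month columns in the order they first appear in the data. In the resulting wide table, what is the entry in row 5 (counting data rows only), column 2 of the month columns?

493

With rows in first-appearance order of account, row 5 is account=AC002. month columns in first-appearance order: Nov, Sep, Aug, May; column 2 is Sep.
Long rows with account=AC002, month=Sep: min(692, 493) = 493.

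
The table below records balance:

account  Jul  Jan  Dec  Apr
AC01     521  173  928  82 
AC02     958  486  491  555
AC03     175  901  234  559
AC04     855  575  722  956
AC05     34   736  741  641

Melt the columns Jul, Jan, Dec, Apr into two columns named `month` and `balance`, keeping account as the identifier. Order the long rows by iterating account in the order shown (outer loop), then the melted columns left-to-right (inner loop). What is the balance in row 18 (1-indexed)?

736

20 rows total (5 × 4). Row 18: index ⌊(18-1)/4⌋ = 4 into account → AC05; (18-1) mod 4 = 1 into the melted columns → Jan.
So row 18 is (AC05, Jan, 736); balance = 736.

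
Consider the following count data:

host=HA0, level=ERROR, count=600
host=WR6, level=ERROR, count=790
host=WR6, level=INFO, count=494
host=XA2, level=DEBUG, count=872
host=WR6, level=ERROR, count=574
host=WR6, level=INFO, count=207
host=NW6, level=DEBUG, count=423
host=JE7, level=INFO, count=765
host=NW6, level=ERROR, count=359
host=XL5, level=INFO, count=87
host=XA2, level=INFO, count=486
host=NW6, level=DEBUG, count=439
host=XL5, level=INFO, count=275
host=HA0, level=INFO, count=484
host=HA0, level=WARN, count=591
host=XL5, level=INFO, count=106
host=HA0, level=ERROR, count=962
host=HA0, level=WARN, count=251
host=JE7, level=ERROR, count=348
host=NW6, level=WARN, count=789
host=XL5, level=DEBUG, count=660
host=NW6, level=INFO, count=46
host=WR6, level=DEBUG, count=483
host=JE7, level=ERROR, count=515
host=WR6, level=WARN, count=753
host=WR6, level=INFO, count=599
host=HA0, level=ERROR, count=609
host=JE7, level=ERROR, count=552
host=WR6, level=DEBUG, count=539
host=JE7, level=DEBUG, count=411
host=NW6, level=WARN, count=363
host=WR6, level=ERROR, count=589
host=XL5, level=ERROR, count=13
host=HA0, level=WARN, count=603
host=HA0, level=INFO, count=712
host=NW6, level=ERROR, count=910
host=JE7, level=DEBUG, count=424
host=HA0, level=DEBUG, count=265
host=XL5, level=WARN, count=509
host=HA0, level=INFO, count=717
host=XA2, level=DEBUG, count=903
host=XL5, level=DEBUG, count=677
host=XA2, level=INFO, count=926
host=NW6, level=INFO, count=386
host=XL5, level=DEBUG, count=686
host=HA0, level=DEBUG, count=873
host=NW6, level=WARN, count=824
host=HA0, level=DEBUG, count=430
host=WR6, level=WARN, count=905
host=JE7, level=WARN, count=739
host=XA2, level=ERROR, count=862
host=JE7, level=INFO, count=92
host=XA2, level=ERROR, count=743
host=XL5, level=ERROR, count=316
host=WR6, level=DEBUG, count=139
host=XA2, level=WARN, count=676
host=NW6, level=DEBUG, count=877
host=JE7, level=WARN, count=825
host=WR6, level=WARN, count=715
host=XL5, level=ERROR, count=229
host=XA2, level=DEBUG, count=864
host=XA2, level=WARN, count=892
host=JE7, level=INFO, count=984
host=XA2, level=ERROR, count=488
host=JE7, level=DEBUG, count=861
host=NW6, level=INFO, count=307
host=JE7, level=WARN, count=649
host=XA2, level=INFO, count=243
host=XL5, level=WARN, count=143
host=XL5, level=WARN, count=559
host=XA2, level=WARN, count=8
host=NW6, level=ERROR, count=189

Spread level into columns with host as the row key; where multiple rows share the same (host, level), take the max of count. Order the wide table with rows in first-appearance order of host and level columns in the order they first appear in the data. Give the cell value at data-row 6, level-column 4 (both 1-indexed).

559

With rows in first-appearance order of host, row 6 is host=XL5. level columns in first-appearance order: ERROR, INFO, DEBUG, WARN; column 4 is WARN.
Long rows with host=XL5, level=WARN: max(509, 143, 559) = 559.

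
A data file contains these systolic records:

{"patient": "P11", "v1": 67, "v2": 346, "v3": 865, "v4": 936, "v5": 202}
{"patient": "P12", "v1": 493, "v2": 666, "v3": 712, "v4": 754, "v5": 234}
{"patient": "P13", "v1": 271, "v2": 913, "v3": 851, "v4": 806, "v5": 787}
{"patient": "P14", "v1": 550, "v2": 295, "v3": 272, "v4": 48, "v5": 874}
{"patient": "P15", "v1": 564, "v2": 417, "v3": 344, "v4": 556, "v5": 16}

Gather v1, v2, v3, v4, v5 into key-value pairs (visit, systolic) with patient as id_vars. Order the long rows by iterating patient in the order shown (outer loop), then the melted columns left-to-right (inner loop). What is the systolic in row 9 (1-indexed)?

754

25 rows total (5 × 5). Row 9: index ⌊(9-1)/5⌋ = 1 into patient → P12; (9-1) mod 5 = 3 into the melted columns → v4.
So row 9 is (P12, v4, 754); systolic = 754.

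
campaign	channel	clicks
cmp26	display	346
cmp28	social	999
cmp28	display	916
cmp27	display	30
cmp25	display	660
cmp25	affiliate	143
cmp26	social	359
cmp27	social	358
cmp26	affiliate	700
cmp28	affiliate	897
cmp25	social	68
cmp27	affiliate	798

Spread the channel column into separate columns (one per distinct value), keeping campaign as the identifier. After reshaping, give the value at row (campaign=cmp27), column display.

Wide layout: rows indexed by campaign, columns are the 3 distinct channel values (display, social, affiliate).
Cell (campaign=cmp27, channel=display) draws from the long row where campaign=cmp27 and channel=display, which has clicks=30.

30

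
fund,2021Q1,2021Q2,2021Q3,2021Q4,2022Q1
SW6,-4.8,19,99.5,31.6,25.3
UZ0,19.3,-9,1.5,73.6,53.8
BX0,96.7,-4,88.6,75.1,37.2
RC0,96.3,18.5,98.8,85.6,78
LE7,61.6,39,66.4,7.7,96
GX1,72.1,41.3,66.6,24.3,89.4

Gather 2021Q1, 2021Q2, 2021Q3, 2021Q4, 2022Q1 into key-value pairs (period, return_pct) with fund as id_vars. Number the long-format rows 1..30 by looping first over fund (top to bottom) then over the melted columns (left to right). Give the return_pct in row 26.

30 rows total (6 × 5). Row 26: index ⌊(26-1)/5⌋ = 5 into fund → GX1; (26-1) mod 5 = 0 into the melted columns → 2021Q1.
So row 26 is (GX1, 2021Q1, 72.1); return_pct = 72.1.

72.1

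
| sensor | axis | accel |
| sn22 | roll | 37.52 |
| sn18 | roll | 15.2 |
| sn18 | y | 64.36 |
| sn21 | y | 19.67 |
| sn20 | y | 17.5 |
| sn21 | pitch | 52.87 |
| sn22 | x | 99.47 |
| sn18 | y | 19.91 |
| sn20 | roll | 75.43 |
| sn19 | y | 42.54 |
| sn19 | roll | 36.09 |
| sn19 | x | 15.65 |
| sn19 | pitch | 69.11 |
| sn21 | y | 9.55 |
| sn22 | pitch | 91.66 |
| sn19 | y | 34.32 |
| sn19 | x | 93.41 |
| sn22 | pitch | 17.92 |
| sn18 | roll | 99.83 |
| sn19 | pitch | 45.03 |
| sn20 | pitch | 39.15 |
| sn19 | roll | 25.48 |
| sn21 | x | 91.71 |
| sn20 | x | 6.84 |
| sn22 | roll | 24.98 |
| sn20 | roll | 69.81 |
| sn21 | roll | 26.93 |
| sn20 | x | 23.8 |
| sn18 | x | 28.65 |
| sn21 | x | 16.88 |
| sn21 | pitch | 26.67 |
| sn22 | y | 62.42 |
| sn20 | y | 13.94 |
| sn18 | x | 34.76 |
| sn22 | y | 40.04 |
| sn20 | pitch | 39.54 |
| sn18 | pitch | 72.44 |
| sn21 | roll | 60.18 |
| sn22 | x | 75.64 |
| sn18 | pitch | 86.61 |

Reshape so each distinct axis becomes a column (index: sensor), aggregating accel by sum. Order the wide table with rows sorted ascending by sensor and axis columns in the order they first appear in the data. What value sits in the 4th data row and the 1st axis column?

87.11

With rows sorted ascending by sensor, row 4 is sensor=sn21. axis columns in first-appearance order: roll, y, pitch, x; column 1 is roll.
Long rows with sensor=sn21, axis=roll: 26.93 + 60.18 = 87.11.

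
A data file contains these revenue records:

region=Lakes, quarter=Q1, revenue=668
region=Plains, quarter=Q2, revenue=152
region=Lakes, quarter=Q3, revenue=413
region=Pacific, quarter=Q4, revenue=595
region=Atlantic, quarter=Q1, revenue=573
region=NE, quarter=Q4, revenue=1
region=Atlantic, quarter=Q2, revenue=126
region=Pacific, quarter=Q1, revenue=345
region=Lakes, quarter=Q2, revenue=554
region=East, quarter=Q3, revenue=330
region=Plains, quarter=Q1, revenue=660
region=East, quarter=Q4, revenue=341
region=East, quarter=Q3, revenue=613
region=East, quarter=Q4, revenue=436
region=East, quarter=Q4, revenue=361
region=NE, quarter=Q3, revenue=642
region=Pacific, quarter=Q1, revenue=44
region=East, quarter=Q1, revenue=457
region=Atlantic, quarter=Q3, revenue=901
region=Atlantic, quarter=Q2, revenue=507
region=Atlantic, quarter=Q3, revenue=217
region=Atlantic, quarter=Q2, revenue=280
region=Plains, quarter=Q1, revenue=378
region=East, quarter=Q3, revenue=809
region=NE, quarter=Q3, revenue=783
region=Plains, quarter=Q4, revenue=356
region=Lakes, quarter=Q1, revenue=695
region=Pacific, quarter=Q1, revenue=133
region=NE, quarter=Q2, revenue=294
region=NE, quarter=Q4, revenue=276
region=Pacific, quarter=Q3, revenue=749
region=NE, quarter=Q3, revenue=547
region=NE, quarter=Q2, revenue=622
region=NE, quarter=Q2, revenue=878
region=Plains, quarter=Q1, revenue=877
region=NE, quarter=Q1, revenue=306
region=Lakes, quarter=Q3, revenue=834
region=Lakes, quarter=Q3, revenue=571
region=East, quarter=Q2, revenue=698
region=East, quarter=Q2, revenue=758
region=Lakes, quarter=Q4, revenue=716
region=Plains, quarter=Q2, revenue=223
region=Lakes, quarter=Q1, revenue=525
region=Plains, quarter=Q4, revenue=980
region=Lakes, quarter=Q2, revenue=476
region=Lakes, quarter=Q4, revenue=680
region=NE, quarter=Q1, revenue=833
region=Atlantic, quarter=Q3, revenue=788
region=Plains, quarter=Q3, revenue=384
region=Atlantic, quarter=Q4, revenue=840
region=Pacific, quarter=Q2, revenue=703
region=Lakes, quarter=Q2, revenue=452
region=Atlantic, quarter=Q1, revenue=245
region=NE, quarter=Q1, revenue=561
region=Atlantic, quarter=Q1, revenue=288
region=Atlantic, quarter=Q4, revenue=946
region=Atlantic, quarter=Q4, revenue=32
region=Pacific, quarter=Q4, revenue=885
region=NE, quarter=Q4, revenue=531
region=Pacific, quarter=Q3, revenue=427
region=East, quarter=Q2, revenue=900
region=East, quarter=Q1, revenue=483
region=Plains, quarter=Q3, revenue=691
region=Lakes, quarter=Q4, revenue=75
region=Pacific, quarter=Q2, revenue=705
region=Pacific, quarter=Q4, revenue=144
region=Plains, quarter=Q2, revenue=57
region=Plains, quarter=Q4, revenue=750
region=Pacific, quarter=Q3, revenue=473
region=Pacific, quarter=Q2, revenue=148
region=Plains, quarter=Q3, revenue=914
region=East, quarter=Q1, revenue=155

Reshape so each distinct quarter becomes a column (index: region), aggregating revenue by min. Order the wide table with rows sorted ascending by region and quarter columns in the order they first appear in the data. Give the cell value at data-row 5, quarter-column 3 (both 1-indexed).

427

With rows sorted ascending by region, row 5 is region=Pacific. quarter columns in first-appearance order: Q1, Q2, Q3, Q4; column 3 is Q3.
Long rows with region=Pacific, quarter=Q3: min(749, 427, 473) = 427.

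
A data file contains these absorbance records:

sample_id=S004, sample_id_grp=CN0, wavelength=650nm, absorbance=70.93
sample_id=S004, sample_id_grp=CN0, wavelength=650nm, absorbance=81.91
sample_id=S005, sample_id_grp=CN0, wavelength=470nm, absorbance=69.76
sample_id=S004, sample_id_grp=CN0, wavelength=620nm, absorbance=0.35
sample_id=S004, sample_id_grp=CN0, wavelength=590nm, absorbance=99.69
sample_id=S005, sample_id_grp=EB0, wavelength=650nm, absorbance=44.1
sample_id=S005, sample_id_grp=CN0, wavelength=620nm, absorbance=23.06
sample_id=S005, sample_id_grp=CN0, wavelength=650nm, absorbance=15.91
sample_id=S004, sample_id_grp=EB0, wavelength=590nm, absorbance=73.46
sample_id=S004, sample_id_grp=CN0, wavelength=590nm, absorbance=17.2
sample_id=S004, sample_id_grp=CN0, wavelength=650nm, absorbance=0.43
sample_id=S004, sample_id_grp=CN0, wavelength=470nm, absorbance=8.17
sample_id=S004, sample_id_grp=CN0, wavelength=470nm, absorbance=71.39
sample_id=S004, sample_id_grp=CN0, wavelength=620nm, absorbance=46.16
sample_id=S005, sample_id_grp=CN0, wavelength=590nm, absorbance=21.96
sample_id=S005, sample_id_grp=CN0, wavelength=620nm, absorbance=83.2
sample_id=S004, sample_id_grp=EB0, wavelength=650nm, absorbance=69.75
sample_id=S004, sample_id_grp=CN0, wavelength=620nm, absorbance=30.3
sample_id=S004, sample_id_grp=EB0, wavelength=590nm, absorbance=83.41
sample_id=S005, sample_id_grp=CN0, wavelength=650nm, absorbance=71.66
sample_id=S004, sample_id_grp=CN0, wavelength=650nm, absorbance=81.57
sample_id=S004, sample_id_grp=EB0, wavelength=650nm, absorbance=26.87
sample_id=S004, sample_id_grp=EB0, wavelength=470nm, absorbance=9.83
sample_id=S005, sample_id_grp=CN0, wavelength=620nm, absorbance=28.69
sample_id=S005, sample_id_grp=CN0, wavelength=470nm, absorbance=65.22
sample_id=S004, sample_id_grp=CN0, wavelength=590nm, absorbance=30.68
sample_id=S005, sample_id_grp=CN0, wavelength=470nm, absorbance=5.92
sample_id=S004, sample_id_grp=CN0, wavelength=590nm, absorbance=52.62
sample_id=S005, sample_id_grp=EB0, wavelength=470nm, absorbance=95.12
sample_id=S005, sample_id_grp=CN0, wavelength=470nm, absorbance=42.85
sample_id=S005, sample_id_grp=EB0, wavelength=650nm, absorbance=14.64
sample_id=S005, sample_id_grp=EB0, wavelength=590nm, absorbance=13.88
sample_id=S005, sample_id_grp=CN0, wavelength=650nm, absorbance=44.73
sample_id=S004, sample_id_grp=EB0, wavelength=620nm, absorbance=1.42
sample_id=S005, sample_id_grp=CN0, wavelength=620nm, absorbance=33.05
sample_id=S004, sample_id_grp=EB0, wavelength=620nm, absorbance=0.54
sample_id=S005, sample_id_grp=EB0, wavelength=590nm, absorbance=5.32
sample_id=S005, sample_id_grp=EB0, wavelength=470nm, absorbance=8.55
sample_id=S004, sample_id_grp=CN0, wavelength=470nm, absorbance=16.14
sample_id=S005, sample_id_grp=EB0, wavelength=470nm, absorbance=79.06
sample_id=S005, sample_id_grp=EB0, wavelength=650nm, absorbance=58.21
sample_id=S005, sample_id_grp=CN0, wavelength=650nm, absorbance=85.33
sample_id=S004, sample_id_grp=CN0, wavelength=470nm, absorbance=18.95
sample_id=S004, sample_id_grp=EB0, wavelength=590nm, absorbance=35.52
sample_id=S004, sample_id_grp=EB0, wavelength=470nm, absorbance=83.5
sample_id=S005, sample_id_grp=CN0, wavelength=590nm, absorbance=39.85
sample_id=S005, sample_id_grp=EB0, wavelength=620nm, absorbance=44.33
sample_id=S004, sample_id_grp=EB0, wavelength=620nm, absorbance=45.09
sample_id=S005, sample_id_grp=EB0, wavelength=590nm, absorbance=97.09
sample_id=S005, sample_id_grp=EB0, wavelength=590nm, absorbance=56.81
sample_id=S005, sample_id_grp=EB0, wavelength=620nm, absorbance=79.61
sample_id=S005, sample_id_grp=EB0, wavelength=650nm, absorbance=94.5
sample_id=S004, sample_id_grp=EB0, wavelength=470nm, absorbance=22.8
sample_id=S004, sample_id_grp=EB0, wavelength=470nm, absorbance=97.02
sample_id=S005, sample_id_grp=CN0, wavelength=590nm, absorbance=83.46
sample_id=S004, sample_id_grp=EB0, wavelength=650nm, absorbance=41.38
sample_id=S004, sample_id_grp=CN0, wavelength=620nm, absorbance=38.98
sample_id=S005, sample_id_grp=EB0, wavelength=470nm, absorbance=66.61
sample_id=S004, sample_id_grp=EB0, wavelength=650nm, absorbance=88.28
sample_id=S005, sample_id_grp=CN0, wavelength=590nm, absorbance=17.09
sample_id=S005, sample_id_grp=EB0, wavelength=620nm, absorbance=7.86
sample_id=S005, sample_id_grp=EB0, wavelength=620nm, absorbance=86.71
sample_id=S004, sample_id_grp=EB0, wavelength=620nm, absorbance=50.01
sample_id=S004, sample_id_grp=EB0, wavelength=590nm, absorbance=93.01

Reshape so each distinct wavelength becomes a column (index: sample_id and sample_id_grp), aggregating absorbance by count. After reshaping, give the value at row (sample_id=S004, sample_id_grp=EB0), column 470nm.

4

Rows with sample_id=S004, sample_id_grp=EB0 and wavelength=470nm: absorbance values are 9.83, 83.5, 22.8, 97.02.
4 rows match — count = 4.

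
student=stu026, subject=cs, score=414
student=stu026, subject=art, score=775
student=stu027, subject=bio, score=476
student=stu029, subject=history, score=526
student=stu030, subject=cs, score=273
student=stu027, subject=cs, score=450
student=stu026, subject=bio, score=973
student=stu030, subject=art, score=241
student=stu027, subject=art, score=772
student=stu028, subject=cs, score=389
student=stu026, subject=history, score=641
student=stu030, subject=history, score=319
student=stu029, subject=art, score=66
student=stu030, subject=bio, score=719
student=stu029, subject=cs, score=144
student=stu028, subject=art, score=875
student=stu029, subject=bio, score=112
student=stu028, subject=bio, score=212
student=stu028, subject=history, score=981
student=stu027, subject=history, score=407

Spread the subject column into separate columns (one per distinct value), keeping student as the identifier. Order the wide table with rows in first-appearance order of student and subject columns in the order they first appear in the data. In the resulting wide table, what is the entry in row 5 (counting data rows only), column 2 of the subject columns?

875

With rows in first-appearance order of student, row 5 is student=stu028. subject columns in first-appearance order: cs, art, bio, history; column 2 is art.
Long rows with student=stu028, subject=art: score = 875.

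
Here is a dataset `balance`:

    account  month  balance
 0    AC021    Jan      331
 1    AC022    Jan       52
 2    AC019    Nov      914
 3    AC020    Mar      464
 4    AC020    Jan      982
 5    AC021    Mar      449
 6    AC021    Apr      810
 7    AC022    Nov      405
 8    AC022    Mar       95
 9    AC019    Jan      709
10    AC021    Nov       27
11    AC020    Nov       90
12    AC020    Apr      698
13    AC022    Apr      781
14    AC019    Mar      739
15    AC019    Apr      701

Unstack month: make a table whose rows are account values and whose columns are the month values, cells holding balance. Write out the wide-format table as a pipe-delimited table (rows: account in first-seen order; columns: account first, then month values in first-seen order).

Columns: account plus the 4 distinct month values (Jan, Nov, Mar, Apr).
For example, row AC021 column Jan takes balance=331 from the long row (AC021, Jan).

| account | Jan | Nov | Mar | Apr |
| AC021 | 331 | 27 | 449 | 810 |
| AC022 | 52 | 405 | 95 | 781 |
| AC019 | 709 | 914 | 739 | 701 |
| AC020 | 982 | 90 | 464 | 698 |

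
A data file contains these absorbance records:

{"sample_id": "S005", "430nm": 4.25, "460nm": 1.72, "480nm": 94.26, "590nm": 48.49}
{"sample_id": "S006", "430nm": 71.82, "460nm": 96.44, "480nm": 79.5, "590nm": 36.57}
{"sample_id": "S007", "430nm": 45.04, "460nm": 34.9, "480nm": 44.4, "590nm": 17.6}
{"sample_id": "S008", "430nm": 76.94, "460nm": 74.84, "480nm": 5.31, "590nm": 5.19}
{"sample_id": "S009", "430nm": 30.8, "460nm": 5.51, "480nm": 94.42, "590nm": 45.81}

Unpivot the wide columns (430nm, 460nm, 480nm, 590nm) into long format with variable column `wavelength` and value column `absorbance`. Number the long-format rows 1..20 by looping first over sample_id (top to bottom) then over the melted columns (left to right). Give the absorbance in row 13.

76.94

20 rows total (5 × 4). Row 13: index ⌊(13-1)/4⌋ = 3 into sample_id → S008; (13-1) mod 4 = 0 into the melted columns → 430nm.
So row 13 is (S008, 430nm, 76.94); absorbance = 76.94.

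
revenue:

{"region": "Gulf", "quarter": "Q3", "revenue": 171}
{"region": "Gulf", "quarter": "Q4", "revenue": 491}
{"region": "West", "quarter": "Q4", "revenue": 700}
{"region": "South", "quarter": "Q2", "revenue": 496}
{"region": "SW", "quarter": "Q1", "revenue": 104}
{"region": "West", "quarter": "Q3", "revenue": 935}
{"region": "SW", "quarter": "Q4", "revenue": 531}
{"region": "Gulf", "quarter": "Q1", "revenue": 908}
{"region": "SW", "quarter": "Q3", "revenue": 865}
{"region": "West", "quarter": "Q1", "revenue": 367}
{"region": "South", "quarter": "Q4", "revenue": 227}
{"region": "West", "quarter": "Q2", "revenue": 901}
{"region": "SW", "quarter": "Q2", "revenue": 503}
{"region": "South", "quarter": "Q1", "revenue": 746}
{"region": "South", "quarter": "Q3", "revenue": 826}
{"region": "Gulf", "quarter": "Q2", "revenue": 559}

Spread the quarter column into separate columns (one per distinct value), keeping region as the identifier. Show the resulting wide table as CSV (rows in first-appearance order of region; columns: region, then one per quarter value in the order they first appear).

region,Q3,Q4,Q2,Q1
Gulf,171,491,559,908
West,935,700,901,367
South,826,227,496,746
SW,865,531,503,104

Columns: region plus the 4 distinct quarter values (Q3, Q4, Q2, Q1).
For example, row Gulf column Q3 takes revenue=171 from the long row (Gulf, Q3).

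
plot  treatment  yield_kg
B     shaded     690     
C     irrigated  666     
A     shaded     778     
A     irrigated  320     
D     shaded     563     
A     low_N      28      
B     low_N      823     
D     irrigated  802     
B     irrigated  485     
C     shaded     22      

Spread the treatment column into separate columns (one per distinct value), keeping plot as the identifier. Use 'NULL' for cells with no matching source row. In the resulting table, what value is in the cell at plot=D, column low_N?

No long-format row has plot=D and treatment=low_N, so the cell is NULL.

NULL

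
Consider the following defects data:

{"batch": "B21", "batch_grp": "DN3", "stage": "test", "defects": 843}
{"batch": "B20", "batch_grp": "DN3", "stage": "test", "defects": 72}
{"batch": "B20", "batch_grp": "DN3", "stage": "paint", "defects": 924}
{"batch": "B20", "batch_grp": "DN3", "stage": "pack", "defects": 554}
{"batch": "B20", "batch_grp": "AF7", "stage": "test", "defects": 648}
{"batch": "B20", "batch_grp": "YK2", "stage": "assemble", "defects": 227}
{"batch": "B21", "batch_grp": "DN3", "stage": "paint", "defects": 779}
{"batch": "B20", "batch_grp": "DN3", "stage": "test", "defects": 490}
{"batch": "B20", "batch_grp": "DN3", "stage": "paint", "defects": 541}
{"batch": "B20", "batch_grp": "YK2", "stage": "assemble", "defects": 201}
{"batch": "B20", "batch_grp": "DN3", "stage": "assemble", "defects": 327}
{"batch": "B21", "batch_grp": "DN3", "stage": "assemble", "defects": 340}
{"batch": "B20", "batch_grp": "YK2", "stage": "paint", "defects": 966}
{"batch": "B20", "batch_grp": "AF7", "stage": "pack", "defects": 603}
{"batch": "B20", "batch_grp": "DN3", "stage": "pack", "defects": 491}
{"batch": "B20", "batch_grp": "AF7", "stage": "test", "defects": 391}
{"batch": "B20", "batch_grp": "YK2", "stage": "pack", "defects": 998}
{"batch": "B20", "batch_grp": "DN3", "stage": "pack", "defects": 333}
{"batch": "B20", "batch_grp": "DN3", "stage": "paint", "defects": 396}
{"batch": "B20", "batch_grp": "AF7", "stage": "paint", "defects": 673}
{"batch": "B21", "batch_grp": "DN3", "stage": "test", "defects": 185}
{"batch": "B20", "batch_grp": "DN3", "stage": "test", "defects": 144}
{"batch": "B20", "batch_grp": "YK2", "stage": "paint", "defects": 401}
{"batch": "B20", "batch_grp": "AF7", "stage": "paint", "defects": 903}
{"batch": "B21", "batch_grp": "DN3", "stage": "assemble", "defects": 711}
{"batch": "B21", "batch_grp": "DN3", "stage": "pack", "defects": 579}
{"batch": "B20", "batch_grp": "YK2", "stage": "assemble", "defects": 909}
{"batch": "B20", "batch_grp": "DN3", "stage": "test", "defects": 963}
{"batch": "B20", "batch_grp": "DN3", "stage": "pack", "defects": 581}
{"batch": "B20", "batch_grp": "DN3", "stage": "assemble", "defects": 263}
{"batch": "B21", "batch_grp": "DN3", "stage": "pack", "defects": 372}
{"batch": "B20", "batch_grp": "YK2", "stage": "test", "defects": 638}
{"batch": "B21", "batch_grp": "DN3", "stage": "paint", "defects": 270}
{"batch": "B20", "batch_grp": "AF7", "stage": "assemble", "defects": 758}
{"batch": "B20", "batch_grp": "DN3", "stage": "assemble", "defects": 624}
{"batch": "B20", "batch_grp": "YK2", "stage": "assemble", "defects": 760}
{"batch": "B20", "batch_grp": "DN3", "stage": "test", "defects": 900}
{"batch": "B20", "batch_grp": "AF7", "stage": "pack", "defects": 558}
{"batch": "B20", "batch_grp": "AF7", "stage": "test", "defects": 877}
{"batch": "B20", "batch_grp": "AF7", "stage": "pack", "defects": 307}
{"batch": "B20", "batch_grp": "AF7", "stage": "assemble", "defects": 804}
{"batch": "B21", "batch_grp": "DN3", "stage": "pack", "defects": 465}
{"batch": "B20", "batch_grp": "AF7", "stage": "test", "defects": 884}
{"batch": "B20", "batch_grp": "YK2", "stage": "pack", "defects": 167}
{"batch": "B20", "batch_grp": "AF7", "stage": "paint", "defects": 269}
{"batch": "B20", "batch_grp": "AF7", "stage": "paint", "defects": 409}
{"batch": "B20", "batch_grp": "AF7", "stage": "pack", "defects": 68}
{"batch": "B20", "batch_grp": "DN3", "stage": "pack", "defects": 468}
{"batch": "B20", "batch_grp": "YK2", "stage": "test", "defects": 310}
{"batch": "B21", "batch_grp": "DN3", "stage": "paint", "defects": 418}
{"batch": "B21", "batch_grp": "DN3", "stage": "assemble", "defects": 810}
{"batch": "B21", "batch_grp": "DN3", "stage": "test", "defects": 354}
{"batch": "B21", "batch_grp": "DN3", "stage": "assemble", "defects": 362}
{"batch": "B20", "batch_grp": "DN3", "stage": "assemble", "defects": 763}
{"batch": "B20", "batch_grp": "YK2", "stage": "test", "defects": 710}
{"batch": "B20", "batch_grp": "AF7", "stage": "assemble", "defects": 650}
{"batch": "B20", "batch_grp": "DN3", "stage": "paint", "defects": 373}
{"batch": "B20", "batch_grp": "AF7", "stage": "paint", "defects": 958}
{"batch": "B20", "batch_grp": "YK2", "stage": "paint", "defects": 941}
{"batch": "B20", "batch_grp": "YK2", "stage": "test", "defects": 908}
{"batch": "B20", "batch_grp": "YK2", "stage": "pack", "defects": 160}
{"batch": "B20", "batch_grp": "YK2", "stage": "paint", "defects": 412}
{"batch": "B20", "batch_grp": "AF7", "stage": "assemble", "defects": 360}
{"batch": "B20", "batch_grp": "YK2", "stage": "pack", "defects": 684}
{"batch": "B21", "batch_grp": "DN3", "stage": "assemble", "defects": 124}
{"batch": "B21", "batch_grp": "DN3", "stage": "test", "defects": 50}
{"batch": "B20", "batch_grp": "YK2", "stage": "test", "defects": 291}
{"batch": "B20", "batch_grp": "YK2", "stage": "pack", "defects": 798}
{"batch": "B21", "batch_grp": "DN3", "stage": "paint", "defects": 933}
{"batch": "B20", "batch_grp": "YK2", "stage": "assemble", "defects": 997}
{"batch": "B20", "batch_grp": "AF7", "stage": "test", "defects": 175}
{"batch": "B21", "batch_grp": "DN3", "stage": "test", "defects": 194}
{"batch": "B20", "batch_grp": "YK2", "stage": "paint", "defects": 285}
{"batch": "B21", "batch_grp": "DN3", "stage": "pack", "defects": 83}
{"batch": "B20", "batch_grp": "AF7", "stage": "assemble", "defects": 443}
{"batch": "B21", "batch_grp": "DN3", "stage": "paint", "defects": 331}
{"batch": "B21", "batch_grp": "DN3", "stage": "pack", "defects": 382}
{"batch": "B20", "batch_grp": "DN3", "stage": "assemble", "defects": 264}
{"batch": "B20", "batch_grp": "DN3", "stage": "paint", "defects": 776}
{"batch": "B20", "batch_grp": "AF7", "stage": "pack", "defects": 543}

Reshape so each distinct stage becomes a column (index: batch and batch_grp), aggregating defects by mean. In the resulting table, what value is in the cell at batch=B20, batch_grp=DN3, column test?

513.80

Rows with batch=B20, batch_grp=DN3 and stage=test: defects values are 72, 490, 144, 963, 900.
(72 + 490 + 144 + 963 + 900) / 5 = 513.80.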